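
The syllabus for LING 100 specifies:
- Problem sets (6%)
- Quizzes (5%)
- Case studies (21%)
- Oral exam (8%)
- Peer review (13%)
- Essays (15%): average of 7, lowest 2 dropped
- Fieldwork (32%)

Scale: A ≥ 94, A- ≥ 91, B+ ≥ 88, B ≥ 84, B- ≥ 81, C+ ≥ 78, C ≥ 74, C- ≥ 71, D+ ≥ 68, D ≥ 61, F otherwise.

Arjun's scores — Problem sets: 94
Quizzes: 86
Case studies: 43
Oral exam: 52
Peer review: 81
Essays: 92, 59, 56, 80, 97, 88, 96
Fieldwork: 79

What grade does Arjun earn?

Essays: drop 56, 59 → average of remaining 5 = 453/5 = 90.6
Weighted total:
  Problem sets 94 × 0.06 = 5.64
  Quizzes 86 × 0.05 = 4.3
  Case studies 43 × 0.21 = 9.03
  Oral exam 52 × 0.08 = 4.16
  Peer review 81 × 0.13 = 10.53
  Essays 90.6 × 0.15 = 13.59
  Fieldwork 79 × 0.32 = 25.28
Sum = 72.53
72.53 is ≥ 71 and < 74 → C-

C-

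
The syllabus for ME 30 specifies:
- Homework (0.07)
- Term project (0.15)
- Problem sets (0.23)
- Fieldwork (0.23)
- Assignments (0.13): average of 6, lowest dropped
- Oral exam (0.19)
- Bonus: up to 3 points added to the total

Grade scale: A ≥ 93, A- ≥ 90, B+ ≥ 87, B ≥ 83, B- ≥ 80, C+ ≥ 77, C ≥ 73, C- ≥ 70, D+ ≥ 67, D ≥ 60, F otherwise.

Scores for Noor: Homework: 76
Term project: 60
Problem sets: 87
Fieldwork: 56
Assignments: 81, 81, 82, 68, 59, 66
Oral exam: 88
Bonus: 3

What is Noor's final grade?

C

Assignments: drop 59 → average of remaining 5 = 378/5 = 75.6
Weighted total:
  Homework 76 × 0.07 = 5.32
  Term project 60 × 0.15 = 9
  Problem sets 87 × 0.23 = 20.01
  Fieldwork 56 × 0.23 = 12.88
  Assignments 75.6 × 0.13 = 9.828
  Oral exam 88 × 0.19 = 16.72
Sum = 73.758
Bonus: 73.758 + 3 = 76.758
76.758 is ≥ 73 and < 77 → C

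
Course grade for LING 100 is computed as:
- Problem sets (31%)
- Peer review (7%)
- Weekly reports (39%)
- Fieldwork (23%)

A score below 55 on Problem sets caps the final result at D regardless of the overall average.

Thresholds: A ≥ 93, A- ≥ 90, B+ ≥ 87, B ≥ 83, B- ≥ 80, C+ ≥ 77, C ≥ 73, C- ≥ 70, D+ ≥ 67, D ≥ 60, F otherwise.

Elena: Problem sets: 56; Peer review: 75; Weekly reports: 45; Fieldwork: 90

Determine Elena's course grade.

Problem sets score 56 ≥ 55: minimum met.
Weighted total:
  Problem sets 56 × 0.31 = 17.36
  Peer review 75 × 0.07 = 5.25
  Weekly reports 45 × 0.39 = 17.55
  Fieldwork 90 × 0.23 = 20.7
Sum = 60.86
60.86 is ≥ 60 and < 67 → D

D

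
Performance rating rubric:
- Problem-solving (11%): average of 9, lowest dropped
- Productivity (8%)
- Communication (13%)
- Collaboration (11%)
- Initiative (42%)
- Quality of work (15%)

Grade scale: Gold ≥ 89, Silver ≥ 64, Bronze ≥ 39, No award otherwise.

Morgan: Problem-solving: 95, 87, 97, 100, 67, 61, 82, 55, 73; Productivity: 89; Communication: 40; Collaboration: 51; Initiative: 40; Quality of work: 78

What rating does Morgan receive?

Problem-solving: drop 55 → average of remaining 8 = 662/8 = 82.75
Weighted total:
  Problem-solving 82.75 × 0.11 = 9.1025
  Productivity 89 × 0.08 = 7.12
  Communication 40 × 0.13 = 5.2
  Collaboration 51 × 0.11 = 5.61
  Initiative 40 × 0.42 = 16.8
  Quality of work 78 × 0.15 = 11.7
Sum = 55.5325
55.5325 is ≥ 39 and < 64 → Bronze

Bronze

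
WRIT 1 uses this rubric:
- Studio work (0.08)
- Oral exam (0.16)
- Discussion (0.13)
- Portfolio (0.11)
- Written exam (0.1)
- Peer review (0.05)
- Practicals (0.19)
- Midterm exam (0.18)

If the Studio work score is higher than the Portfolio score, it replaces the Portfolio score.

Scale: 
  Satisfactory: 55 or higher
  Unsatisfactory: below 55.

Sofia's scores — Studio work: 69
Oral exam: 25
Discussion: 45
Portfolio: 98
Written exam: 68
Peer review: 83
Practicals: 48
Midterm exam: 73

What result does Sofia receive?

Studio work (69) ≤ Portfolio (98), so Portfolio stays at 98.
Weighted total:
  Studio work 69 × 0.08 = 5.52
  Oral exam 25 × 0.16 = 4
  Discussion 45 × 0.13 = 5.85
  Portfolio 98 × 0.11 = 10.78
  Written exam 68 × 0.1 = 6.8
  Peer review 83 × 0.05 = 4.15
  Practicals 48 × 0.19 = 9.12
  Midterm exam 73 × 0.18 = 13.14
Sum = 59.36
59.36 ≥ 55 → Satisfactory

Satisfactory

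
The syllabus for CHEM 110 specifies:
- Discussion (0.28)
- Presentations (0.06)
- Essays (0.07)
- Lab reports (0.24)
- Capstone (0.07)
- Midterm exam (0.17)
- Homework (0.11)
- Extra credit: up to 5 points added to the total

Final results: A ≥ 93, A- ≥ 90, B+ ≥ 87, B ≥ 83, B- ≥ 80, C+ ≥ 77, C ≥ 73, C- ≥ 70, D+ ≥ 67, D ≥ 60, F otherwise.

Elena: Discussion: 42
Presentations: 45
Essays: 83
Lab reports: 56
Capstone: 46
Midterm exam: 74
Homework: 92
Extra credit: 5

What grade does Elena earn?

Weighted total:
  Discussion 42 × 0.28 = 11.76
  Presentations 45 × 0.06 = 2.7
  Essays 83 × 0.07 = 5.81
  Lab reports 56 × 0.24 = 13.44
  Capstone 46 × 0.07 = 3.22
  Midterm exam 74 × 0.17 = 12.58
  Homework 92 × 0.11 = 10.12
Sum = 59.63
Extra credit: 59.63 + 5 = 64.63
64.63 is ≥ 60 and < 67 → D

D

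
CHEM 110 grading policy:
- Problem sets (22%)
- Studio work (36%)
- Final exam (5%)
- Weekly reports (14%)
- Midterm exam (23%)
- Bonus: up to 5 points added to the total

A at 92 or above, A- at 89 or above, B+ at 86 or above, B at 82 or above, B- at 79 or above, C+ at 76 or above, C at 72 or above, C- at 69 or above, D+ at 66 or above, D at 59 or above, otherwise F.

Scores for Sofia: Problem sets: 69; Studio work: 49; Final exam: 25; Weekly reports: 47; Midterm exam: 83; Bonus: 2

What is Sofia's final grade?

Weighted total:
  Problem sets 69 × 0.22 = 15.18
  Studio work 49 × 0.36 = 17.64
  Final exam 25 × 0.05 = 1.25
  Weekly reports 47 × 0.14 = 6.58
  Midterm exam 83 × 0.23 = 19.09
Sum = 59.74
Bonus: 59.74 + 2 = 61.74
61.74 is ≥ 59 and < 66 → D

D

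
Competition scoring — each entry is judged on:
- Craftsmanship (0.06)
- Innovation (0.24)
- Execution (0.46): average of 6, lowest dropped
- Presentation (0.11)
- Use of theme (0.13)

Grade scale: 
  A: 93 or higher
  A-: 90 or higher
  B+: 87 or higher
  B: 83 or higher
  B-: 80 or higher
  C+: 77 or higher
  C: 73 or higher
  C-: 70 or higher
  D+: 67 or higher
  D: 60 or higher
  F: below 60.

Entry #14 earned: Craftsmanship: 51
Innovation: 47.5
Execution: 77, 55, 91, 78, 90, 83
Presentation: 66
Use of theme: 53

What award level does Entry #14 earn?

D+

Execution: drop 55 → average of remaining 5 = 419/5 = 83.8
Weighted total:
  Craftsmanship 51 × 0.06 = 3.06
  Innovation 47.5 × 0.24 = 11.4
  Execution 83.8 × 0.46 = 38.548
  Presentation 66 × 0.11 = 7.26
  Use of theme 53 × 0.13 = 6.89
Sum = 67.158
67.158 is ≥ 67 and < 70 → D+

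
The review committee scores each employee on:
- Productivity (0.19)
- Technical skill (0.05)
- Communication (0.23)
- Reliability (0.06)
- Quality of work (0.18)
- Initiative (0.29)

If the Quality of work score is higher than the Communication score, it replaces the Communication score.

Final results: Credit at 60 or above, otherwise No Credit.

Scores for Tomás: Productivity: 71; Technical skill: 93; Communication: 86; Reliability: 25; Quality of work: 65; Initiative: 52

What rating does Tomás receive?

Credit

Quality of work (65) ≤ Communication (86), so Communication stays at 86.
Weighted total:
  Productivity 71 × 0.19 = 13.49
  Technical skill 93 × 0.05 = 4.65
  Communication 86 × 0.23 = 19.78
  Reliability 25 × 0.06 = 1.5
  Quality of work 65 × 0.18 = 11.7
  Initiative 52 × 0.29 = 15.08
Sum = 66.2
66.2 ≥ 60 → Credit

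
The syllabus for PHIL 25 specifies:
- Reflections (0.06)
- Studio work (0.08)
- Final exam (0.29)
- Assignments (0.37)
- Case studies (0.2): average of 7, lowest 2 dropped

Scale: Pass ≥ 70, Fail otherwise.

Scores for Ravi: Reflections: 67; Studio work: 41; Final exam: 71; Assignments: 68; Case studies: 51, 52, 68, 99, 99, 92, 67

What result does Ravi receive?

Case studies: drop 51, 52 → average of remaining 5 = 425/5 = 85
Weighted total:
  Reflections 67 × 0.06 = 4.02
  Studio work 41 × 0.08 = 3.28
  Final exam 71 × 0.29 = 20.59
  Assignments 68 × 0.37 = 25.16
  Case studies 85 × 0.2 = 17
Sum = 70.05
70.05 ≥ 70 → Pass

Pass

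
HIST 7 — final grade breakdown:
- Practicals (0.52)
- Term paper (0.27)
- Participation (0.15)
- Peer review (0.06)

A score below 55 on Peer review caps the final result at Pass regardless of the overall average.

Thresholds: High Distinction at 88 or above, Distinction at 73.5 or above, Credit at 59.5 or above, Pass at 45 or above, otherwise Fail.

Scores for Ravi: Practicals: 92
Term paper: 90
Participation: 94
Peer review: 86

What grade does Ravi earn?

Peer review score 86 ≥ 55: minimum met.
Weighted total:
  Practicals 92 × 0.52 = 47.84
  Term paper 90 × 0.27 = 24.3
  Participation 94 × 0.15 = 14.1
  Peer review 86 × 0.06 = 5.16
Sum = 91.4
91.4 ≥ 88 → High Distinction

High Distinction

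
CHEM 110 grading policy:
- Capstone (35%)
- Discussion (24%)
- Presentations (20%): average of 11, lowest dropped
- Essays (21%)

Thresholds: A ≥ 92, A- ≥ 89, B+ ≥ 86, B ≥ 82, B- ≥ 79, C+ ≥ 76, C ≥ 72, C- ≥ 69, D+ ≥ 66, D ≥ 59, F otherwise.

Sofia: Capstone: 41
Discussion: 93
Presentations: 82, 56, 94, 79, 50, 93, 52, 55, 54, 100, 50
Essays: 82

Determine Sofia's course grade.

D+

Presentations: drop 50 → average of remaining 10 = 715/10 = 71.5
Weighted total:
  Capstone 41 × 0.35 = 14.35
  Discussion 93 × 0.24 = 22.32
  Presentations 71.5 × 0.2 = 14.3
  Essays 82 × 0.21 = 17.22
Sum = 68.19
68.19 is ≥ 66 and < 69 → D+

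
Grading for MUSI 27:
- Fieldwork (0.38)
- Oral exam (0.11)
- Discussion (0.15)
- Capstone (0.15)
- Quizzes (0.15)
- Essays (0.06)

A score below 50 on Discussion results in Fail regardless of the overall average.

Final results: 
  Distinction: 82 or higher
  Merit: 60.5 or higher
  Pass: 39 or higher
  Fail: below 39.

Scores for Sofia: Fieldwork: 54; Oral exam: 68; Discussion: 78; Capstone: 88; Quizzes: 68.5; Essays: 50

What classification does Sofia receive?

Discussion score 78 ≥ 50: minimum met.
Weighted total:
  Fieldwork 54 × 0.38 = 20.52
  Oral exam 68 × 0.11 = 7.48
  Discussion 78 × 0.15 = 11.7
  Capstone 88 × 0.15 = 13.2
  Quizzes 68.5 × 0.15 = 10.275
  Essays 50 × 0.06 = 3
Sum = 66.175
66.175 is ≥ 60.5 and < 82 → Merit

Merit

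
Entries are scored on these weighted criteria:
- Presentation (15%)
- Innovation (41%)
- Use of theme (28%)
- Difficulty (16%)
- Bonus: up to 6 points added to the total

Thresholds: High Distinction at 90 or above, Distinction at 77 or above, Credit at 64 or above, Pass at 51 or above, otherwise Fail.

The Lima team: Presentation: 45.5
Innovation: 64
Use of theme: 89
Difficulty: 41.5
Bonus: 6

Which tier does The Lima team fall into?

Credit

Weighted total:
  Presentation 45.5 × 0.15 = 6.825
  Innovation 64 × 0.41 = 26.24
  Use of theme 89 × 0.28 = 24.92
  Difficulty 41.5 × 0.16 = 6.64
Sum = 64.625
Bonus: 64.625 + 6 = 70.625
70.625 is ≥ 64 and < 77 → Credit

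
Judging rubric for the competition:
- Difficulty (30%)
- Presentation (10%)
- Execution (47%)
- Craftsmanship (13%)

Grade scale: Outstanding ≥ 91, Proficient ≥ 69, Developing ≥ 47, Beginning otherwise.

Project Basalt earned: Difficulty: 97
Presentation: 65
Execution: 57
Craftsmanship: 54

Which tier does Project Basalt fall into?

Weighted total:
  Difficulty 97 × 0.3 = 29.1
  Presentation 65 × 0.1 = 6.5
  Execution 57 × 0.47 = 26.79
  Craftsmanship 54 × 0.13 = 7.02
Sum = 69.41
69.41 is ≥ 69 and < 91 → Proficient

Proficient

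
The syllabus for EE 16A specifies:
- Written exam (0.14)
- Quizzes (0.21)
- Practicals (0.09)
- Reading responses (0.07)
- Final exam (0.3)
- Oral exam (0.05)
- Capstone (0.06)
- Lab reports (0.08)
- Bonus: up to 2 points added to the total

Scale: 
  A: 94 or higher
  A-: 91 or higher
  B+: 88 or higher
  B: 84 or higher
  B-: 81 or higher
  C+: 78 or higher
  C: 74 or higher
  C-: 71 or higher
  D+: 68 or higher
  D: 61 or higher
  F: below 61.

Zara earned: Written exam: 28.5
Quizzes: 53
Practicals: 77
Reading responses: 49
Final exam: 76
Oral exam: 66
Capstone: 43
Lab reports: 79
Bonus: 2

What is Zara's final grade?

D

Weighted total:
  Written exam 28.5 × 0.14 = 3.99
  Quizzes 53 × 0.21 = 11.13
  Practicals 77 × 0.09 = 6.93
  Reading responses 49 × 0.07 = 3.43
  Final exam 76 × 0.3 = 22.8
  Oral exam 66 × 0.05 = 3.3
  Capstone 43 × 0.06 = 2.58
  Lab reports 79 × 0.08 = 6.32
Sum = 60.48
Bonus: 60.48 + 2 = 62.48
62.48 is ≥ 61 and < 68 → D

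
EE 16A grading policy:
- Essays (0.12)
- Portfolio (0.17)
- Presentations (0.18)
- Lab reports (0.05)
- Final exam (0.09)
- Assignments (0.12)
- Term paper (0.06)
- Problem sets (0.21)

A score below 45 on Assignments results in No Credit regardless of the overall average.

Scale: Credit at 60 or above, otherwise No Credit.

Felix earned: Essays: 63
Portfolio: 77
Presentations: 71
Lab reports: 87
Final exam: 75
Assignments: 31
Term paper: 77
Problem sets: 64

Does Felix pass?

Assignments score 31 < 45: minimum not met.
Weighted total:
  Essays 63 × 0.12 = 7.56
  Portfolio 77 × 0.17 = 13.09
  Presentations 71 × 0.18 = 12.78
  Lab reports 87 × 0.05 = 4.35
  Final exam 75 × 0.09 = 6.75
  Assignments 31 × 0.12 = 3.72
  Term paper 77 × 0.06 = 4.62
  Problem sets 64 × 0.21 = 13.44
Sum = 66.31
Because the Assignments minimum was not met, the result is No Credit.

No Credit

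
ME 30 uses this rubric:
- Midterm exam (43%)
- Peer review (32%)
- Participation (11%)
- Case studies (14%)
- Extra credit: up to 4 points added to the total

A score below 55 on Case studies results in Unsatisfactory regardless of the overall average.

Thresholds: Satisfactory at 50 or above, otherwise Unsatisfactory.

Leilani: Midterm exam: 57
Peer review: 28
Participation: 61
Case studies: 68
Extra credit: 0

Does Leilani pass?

Case studies score 68 ≥ 55: minimum met.
Weighted total:
  Midterm exam 57 × 0.43 = 24.51
  Peer review 28 × 0.32 = 8.96
  Participation 61 × 0.11 = 6.71
  Case studies 68 × 0.14 = 9.52
Sum = 49.7
Extra credit: 49.7 + 0 = 49.7
49.7 < 50 → Unsatisfactory

Unsatisfactory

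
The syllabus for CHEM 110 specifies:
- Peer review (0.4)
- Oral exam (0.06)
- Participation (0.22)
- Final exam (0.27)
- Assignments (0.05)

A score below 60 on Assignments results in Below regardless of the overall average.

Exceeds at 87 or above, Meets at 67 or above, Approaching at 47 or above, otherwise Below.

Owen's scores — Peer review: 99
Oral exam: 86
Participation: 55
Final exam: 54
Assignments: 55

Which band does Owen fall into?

Assignments score 55 < 60: minimum not met.
Weighted total:
  Peer review 99 × 0.4 = 39.6
  Oral exam 86 × 0.06 = 5.16
  Participation 55 × 0.22 = 12.1
  Final exam 54 × 0.27 = 14.58
  Assignments 55 × 0.05 = 2.75
Sum = 74.19
Because the Assignments minimum was not met, the result is Below.

Below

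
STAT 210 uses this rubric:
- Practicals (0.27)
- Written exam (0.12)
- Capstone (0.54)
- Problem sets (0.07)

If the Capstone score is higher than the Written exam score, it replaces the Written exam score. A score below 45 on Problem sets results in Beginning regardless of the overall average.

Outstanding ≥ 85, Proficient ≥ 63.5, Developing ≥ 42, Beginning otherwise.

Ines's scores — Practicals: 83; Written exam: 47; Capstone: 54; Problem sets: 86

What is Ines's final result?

Capstone (54) > Written exam (47), so Written exam counts as 54.
Problem sets score 86 ≥ 45: minimum met.
Weighted total:
  Practicals 83 × 0.27 = 22.41
  Written exam 54 × 0.12 = 6.48
  Capstone 54 × 0.54 = 29.16
  Problem sets 86 × 0.07 = 6.02
Sum = 64.07
64.07 is ≥ 63.5 and < 85 → Proficient

Proficient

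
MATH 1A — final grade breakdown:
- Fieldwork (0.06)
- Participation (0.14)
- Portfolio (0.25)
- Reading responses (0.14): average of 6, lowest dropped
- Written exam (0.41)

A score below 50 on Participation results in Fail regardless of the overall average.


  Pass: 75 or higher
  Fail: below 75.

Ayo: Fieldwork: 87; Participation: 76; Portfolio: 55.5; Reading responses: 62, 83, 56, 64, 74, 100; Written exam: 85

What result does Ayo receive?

Pass

Reading responses: drop 56 → average of remaining 5 = 383/5 = 76.6
Participation score 76 ≥ 50: minimum met.
Weighted total:
  Fieldwork 87 × 0.06 = 5.22
  Participation 76 × 0.14 = 10.64
  Portfolio 55.5 × 0.25 = 13.875
  Reading responses 76.6 × 0.14 = 10.724
  Written exam 85 × 0.41 = 34.85
Sum = 75.309
75.309 ≥ 75 → Pass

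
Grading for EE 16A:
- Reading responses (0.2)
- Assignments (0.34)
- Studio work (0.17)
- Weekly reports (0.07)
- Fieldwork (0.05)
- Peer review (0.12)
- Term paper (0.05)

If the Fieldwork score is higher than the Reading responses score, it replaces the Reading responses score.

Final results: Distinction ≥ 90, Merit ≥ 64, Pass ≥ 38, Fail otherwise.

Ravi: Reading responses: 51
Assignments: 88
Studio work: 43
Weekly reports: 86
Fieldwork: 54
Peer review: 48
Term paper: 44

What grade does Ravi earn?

Fieldwork (54) > Reading responses (51), so Reading responses counts as 54.
Weighted total:
  Reading responses 54 × 0.2 = 10.8
  Assignments 88 × 0.34 = 29.92
  Studio work 43 × 0.17 = 7.31
  Weekly reports 86 × 0.07 = 6.02
  Fieldwork 54 × 0.05 = 2.7
  Peer review 48 × 0.12 = 5.76
  Term paper 44 × 0.05 = 2.2
Sum = 64.71
64.71 is ≥ 64 and < 90 → Merit

Merit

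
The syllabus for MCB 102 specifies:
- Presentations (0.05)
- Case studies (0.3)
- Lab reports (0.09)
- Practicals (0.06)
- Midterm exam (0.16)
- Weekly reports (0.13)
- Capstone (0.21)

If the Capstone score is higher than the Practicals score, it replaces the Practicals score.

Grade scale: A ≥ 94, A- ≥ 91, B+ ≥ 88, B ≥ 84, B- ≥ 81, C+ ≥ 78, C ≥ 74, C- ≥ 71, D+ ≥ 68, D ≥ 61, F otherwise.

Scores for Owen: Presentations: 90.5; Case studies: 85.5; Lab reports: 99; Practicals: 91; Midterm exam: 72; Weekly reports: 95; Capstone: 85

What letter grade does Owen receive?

B

Capstone (85) ≤ Practicals (91), so Practicals stays at 91.
Weighted total:
  Presentations 90.5 × 0.05 = 4.525
  Case studies 85.5 × 0.3 = 25.65
  Lab reports 99 × 0.09 = 8.91
  Practicals 91 × 0.06 = 5.46
  Midterm exam 72 × 0.16 = 11.52
  Weekly reports 95 × 0.13 = 12.35
  Capstone 85 × 0.21 = 17.85
Sum = 86.265
86.265 is ≥ 84 and < 88 → B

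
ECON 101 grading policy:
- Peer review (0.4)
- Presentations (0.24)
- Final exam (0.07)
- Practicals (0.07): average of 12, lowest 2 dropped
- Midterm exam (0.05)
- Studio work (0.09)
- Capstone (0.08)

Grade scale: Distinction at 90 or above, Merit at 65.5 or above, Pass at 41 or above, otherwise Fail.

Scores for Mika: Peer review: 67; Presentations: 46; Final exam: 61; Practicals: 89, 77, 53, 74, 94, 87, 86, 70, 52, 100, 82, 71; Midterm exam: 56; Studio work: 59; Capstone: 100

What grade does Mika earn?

Pass

Practicals: drop 52, 53 → average of remaining 10 = 830/10 = 83
Weighted total:
  Peer review 67 × 0.4 = 26.8
  Presentations 46 × 0.24 = 11.04
  Final exam 61 × 0.07 = 4.27
  Practicals 83 × 0.07 = 5.81
  Midterm exam 56 × 0.05 = 2.8
  Studio work 59 × 0.09 = 5.31
  Capstone 100 × 0.08 = 8
Sum = 64.03
64.03 is ≥ 41 and < 65.5 → Pass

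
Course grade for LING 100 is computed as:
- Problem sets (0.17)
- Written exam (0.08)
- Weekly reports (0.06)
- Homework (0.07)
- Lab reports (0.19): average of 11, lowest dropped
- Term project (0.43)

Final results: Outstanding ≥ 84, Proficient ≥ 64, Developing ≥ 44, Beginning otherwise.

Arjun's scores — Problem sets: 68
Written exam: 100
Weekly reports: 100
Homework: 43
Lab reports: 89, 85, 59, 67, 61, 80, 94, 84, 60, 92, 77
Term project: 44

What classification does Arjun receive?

Developing

Lab reports: drop 59 → average of remaining 10 = 789/10 = 78.9
Weighted total:
  Problem sets 68 × 0.17 = 11.56
  Written exam 100 × 0.08 = 8
  Weekly reports 100 × 0.06 = 6
  Homework 43 × 0.07 = 3.01
  Lab reports 78.9 × 0.19 = 14.991
  Term project 44 × 0.43 = 18.92
Sum = 62.481
62.481 is ≥ 44 and < 64 → Developing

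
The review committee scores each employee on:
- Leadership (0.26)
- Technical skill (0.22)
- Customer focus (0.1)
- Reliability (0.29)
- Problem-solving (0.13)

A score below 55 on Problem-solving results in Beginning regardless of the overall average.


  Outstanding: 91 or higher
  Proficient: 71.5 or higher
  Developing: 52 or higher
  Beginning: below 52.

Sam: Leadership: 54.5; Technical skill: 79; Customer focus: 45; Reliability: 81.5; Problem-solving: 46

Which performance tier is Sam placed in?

Problem-solving score 46 < 55: minimum not met.
Weighted total:
  Leadership 54.5 × 0.26 = 14.17
  Technical skill 79 × 0.22 = 17.38
  Customer focus 45 × 0.1 = 4.5
  Reliability 81.5 × 0.29 = 23.635
  Problem-solving 46 × 0.13 = 5.98
Sum = 65.665
Because the Problem-solving minimum was not met, the result is Beginning.

Beginning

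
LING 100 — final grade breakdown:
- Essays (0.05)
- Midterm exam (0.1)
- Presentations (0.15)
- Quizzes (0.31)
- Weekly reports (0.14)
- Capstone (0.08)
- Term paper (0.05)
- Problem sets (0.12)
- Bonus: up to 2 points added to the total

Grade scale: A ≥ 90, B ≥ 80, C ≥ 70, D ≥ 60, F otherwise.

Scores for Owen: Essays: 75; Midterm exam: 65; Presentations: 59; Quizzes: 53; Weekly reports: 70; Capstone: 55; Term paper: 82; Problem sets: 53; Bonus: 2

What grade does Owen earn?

Weighted total:
  Essays 75 × 0.05 = 3.75
  Midterm exam 65 × 0.1 = 6.5
  Presentations 59 × 0.15 = 8.85
  Quizzes 53 × 0.31 = 16.43
  Weekly reports 70 × 0.14 = 9.8
  Capstone 55 × 0.08 = 4.4
  Term paper 82 × 0.05 = 4.1
  Problem sets 53 × 0.12 = 6.36
Sum = 60.19
Bonus: 60.19 + 2 = 62.19
62.19 is ≥ 60 and < 70 → D

D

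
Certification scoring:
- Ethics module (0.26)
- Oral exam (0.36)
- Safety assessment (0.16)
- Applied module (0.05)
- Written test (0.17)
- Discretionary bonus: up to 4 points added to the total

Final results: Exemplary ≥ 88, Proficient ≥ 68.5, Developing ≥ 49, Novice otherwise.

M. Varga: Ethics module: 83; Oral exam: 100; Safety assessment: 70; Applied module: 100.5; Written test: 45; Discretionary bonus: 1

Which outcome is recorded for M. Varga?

Proficient

Weighted total:
  Ethics module 83 × 0.26 = 21.58
  Oral exam 100 × 0.36 = 36
  Safety assessment 70 × 0.16 = 11.2
  Applied module 100.5 × 0.05 = 5.025
  Written test 45 × 0.17 = 7.65
Sum = 81.455
Discretionary bonus: 81.455 + 1 = 82.455
82.455 is ≥ 68.5 and < 88 → Proficient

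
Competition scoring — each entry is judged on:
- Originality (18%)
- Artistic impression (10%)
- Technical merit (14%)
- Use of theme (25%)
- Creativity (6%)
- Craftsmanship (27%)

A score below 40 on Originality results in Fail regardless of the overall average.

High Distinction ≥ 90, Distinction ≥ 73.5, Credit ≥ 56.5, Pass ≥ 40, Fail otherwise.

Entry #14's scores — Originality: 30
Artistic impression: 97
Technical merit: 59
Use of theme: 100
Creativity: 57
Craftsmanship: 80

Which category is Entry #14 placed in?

Originality score 30 < 40: minimum not met.
Weighted total:
  Originality 30 × 0.18 = 5.4
  Artistic impression 97 × 0.1 = 9.7
  Technical merit 59 × 0.14 = 8.26
  Use of theme 100 × 0.25 = 25
  Creativity 57 × 0.06 = 3.42
  Craftsmanship 80 × 0.27 = 21.6
Sum = 73.38
Because the Originality minimum was not met, the result is Fail.

Fail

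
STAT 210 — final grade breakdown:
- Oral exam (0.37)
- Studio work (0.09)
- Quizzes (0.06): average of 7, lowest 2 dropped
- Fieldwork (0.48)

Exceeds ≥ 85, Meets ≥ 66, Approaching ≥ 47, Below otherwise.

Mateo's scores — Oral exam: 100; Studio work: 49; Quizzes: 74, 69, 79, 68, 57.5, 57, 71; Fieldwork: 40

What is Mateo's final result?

Approaching

Quizzes: drop 57, 57.5 → average of remaining 5 = 361/5 = 72.2
Weighted total:
  Oral exam 100 × 0.37 = 37
  Studio work 49 × 0.09 = 4.41
  Quizzes 72.2 × 0.06 = 4.332
  Fieldwork 40 × 0.48 = 19.2
Sum = 64.942
64.942 is ≥ 47 and < 66 → Approaching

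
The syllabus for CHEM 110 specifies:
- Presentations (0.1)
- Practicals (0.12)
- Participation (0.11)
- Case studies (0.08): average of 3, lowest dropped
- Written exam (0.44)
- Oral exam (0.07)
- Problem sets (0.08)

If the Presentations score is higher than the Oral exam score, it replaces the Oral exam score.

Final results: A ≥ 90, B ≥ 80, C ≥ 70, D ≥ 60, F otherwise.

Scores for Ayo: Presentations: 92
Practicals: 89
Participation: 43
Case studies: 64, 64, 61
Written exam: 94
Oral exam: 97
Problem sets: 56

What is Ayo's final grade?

B

Case studies: drop 61 → average of remaining 2 = 128/2 = 64
Presentations (92) ≤ Oral exam (97), so Oral exam stays at 97.
Weighted total:
  Presentations 92 × 0.1 = 9.2
  Practicals 89 × 0.12 = 10.68
  Participation 43 × 0.11 = 4.73
  Case studies 64 × 0.08 = 5.12
  Written exam 94 × 0.44 = 41.36
  Oral exam 97 × 0.07 = 6.79
  Problem sets 56 × 0.08 = 4.48
Sum = 82.36
82.36 is ≥ 80 and < 90 → B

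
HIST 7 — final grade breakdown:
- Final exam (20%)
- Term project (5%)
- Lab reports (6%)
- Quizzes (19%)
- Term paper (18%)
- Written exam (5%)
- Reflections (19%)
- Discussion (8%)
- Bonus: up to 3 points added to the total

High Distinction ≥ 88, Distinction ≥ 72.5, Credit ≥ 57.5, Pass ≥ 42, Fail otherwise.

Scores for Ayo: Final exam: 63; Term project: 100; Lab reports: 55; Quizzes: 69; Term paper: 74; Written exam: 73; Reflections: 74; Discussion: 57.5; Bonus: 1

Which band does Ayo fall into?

Credit

Weighted total:
  Final exam 63 × 0.2 = 12.6
  Term project 100 × 0.05 = 5
  Lab reports 55 × 0.06 = 3.3
  Quizzes 69 × 0.19 = 13.11
  Term paper 74 × 0.18 = 13.32
  Written exam 73 × 0.05 = 3.65
  Reflections 74 × 0.19 = 14.06
  Discussion 57.5 × 0.08 = 4.6
Sum = 69.64
Bonus: 69.64 + 1 = 70.64
70.64 is ≥ 57.5 and < 72.5 → Credit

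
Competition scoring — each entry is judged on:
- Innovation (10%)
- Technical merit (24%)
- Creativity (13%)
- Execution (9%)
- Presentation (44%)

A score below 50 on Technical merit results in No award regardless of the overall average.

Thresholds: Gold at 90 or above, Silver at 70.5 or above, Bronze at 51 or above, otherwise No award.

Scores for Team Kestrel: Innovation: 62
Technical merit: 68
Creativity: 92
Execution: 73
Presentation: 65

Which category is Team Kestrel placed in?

Technical merit score 68 ≥ 50: minimum met.
Weighted total:
  Innovation 62 × 0.1 = 6.2
  Technical merit 68 × 0.24 = 16.32
  Creativity 92 × 0.13 = 11.96
  Execution 73 × 0.09 = 6.57
  Presentation 65 × 0.44 = 28.6
Sum = 69.65
69.65 is ≥ 51 and < 70.5 → Bronze

Bronze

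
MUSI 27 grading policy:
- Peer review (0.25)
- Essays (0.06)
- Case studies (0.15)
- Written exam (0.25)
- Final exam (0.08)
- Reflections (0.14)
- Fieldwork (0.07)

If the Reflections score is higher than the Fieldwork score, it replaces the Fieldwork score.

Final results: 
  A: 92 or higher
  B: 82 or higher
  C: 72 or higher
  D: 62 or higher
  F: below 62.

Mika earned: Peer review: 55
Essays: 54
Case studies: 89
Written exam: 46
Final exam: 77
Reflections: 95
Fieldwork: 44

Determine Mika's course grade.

D

Reflections (95) > Fieldwork (44), so Fieldwork counts as 95.
Weighted total:
  Peer review 55 × 0.25 = 13.75
  Essays 54 × 0.06 = 3.24
  Case studies 89 × 0.15 = 13.35
  Written exam 46 × 0.25 = 11.5
  Final exam 77 × 0.08 = 6.16
  Reflections 95 × 0.14 = 13.3
  Fieldwork 95 × 0.07 = 6.65
Sum = 67.95
67.95 is ≥ 62 and < 72 → D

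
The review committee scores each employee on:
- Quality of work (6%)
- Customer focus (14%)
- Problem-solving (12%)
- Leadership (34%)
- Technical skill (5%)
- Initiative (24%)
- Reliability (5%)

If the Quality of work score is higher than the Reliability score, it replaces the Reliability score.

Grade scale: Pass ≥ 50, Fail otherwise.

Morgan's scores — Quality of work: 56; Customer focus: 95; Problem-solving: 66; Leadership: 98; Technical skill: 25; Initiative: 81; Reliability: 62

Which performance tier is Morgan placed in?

Quality of work (56) ≤ Reliability (62), so Reliability stays at 62.
Weighted total:
  Quality of work 56 × 0.06 = 3.36
  Customer focus 95 × 0.14 = 13.3
  Problem-solving 66 × 0.12 = 7.92
  Leadership 98 × 0.34 = 33.32
  Technical skill 25 × 0.05 = 1.25
  Initiative 81 × 0.24 = 19.44
  Reliability 62 × 0.05 = 3.1
Sum = 81.69
81.69 ≥ 50 → Pass

Pass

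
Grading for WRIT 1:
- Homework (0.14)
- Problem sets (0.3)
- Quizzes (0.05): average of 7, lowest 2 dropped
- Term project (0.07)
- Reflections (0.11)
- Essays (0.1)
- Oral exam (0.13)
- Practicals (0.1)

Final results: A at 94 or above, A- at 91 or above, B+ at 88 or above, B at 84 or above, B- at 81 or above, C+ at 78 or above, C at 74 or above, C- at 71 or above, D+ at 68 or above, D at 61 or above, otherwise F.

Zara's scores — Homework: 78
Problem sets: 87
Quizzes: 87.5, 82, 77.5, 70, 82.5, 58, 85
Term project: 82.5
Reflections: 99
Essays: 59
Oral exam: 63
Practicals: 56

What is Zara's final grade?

C

Quizzes: drop 58, 70 → average of remaining 5 = 414.5/5 = 82.9
Weighted total:
  Homework 78 × 0.14 = 10.92
  Problem sets 87 × 0.3 = 26.1
  Quizzes 82.9 × 0.05 = 4.145
  Term project 82.5 × 0.07 = 5.775
  Reflections 99 × 0.11 = 10.89
  Essays 59 × 0.1 = 5.9
  Oral exam 63 × 0.13 = 8.19
  Practicals 56 × 0.1 = 5.6
Sum = 77.52
77.52 is ≥ 74 and < 78 → C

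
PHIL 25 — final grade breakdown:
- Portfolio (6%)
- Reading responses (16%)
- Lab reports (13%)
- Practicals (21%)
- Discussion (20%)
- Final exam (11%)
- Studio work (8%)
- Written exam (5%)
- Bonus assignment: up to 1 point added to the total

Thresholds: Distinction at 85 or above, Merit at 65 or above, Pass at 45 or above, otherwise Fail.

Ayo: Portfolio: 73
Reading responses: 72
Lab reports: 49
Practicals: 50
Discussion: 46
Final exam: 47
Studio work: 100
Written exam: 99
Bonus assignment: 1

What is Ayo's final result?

Weighted total:
  Portfolio 73 × 0.06 = 4.38
  Reading responses 72 × 0.16 = 11.52
  Lab reports 49 × 0.13 = 6.37
  Practicals 50 × 0.21 = 10.5
  Discussion 46 × 0.2 = 9.2
  Final exam 47 × 0.11 = 5.17
  Studio work 100 × 0.08 = 8
  Written exam 99 × 0.05 = 4.95
Sum = 60.09
Bonus assignment: 60.09 + 1 = 61.09
61.09 is ≥ 45 and < 65 → Pass

Pass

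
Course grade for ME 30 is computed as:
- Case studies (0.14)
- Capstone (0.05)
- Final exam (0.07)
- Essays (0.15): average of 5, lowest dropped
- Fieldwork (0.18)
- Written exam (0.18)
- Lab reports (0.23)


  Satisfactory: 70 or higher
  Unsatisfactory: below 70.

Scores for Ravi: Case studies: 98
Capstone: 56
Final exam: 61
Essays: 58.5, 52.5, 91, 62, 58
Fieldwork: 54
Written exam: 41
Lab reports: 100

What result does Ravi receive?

Satisfactory

Essays: drop 52.5 → average of remaining 4 = 269.5/4 = 67.375
Weighted total:
  Case studies 98 × 0.14 = 13.72
  Capstone 56 × 0.05 = 2.8
  Final exam 61 × 0.07 = 4.27
  Essays 67.375 × 0.15 = 10.10625
  Fieldwork 54 × 0.18 = 9.72
  Written exam 41 × 0.18 = 7.38
  Lab reports 100 × 0.23 = 23
Sum = 70.99625
70.99625 ≥ 70 → Satisfactory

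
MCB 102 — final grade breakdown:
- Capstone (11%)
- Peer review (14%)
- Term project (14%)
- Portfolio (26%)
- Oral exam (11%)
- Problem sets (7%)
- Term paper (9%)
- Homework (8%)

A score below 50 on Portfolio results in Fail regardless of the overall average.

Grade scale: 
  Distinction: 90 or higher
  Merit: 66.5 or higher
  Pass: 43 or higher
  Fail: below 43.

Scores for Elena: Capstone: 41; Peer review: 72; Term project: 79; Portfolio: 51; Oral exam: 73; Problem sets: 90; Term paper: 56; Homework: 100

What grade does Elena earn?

Pass

Portfolio score 51 ≥ 50: minimum met.
Weighted total:
  Capstone 41 × 0.11 = 4.51
  Peer review 72 × 0.14 = 10.08
  Term project 79 × 0.14 = 11.06
  Portfolio 51 × 0.26 = 13.26
  Oral exam 73 × 0.11 = 8.03
  Problem sets 90 × 0.07 = 6.3
  Term paper 56 × 0.09 = 5.04
  Homework 100 × 0.08 = 8
Sum = 66.28
66.28 is ≥ 43 and < 66.5 → Pass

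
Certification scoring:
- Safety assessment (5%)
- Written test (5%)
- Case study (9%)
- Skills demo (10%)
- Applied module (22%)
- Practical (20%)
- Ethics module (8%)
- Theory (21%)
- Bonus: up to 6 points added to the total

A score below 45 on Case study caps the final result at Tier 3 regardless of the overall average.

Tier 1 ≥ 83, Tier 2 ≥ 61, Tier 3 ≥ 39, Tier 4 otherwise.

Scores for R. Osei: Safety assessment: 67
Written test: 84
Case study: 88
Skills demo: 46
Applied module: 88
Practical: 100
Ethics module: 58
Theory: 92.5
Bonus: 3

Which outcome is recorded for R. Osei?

Case study score 88 ≥ 45: minimum met.
Weighted total:
  Safety assessment 67 × 0.05 = 3.35
  Written test 84 × 0.05 = 4.2
  Case study 88 × 0.09 = 7.92
  Skills demo 46 × 0.1 = 4.6
  Applied module 88 × 0.22 = 19.36
  Practical 100 × 0.2 = 20
  Ethics module 58 × 0.08 = 4.64
  Theory 92.5 × 0.21 = 19.425
Sum = 83.495
Bonus: 83.495 + 3 = 86.495
86.495 ≥ 83 → Tier 1

Tier 1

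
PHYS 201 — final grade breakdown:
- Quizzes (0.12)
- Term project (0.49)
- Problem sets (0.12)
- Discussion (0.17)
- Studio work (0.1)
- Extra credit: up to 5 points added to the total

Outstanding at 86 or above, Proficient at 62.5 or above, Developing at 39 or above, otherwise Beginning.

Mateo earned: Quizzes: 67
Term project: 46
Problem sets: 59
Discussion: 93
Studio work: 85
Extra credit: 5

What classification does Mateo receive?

Proficient

Weighted total:
  Quizzes 67 × 0.12 = 8.04
  Term project 46 × 0.49 = 22.54
  Problem sets 59 × 0.12 = 7.08
  Discussion 93 × 0.17 = 15.81
  Studio work 85 × 0.1 = 8.5
Sum = 61.97
Extra credit: 61.97 + 5 = 66.97
66.97 is ≥ 62.5 and < 86 → Proficient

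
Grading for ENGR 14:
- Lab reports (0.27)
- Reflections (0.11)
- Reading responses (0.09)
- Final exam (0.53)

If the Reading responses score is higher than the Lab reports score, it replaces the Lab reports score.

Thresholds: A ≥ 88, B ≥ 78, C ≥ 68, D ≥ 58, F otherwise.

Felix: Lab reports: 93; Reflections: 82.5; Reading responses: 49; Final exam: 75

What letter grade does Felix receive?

Reading responses (49) ≤ Lab reports (93), so Lab reports stays at 93.
Weighted total:
  Lab reports 93 × 0.27 = 25.11
  Reflections 82.5 × 0.11 = 9.075
  Reading responses 49 × 0.09 = 4.41
  Final exam 75 × 0.53 = 39.75
Sum = 78.345
78.345 is ≥ 78 and < 88 → B

B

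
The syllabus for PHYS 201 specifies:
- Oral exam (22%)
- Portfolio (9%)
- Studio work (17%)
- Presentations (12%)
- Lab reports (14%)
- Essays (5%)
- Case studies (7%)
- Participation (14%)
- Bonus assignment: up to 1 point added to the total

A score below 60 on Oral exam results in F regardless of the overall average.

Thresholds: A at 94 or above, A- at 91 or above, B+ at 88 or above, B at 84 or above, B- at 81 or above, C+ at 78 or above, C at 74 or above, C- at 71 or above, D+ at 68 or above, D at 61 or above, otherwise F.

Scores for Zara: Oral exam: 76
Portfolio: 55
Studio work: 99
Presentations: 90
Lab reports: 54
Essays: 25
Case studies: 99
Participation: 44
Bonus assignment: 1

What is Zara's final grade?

C-

Oral exam score 76 ≥ 60: minimum met.
Weighted total:
  Oral exam 76 × 0.22 = 16.72
  Portfolio 55 × 0.09 = 4.95
  Studio work 99 × 0.17 = 16.83
  Presentations 90 × 0.12 = 10.8
  Lab reports 54 × 0.14 = 7.56
  Essays 25 × 0.05 = 1.25
  Case studies 99 × 0.07 = 6.93
  Participation 44 × 0.14 = 6.16
Sum = 71.2
Bonus assignment: 71.2 + 1 = 72.2
72.2 is ≥ 71 and < 74 → C-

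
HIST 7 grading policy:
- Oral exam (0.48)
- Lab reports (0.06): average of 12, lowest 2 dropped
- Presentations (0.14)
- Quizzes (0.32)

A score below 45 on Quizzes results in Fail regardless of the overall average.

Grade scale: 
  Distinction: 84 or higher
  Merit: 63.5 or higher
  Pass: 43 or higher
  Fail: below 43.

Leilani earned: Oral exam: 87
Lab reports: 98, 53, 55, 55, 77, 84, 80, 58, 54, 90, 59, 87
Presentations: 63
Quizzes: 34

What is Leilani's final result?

Fail

Lab reports: drop 53, 54 → average of remaining 10 = 743/10 = 74.3
Quizzes score 34 < 45: minimum not met.
Weighted total:
  Oral exam 87 × 0.48 = 41.76
  Lab reports 74.3 × 0.06 = 4.458
  Presentations 63 × 0.14 = 8.82
  Quizzes 34 × 0.32 = 10.88
Sum = 65.918
Because the Quizzes minimum was not met, the result is Fail.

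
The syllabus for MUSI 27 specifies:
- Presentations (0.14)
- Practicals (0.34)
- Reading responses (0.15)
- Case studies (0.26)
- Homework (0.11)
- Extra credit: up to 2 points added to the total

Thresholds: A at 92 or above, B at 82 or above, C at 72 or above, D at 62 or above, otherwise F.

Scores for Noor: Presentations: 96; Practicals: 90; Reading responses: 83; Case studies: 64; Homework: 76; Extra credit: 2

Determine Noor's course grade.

Weighted total:
  Presentations 96 × 0.14 = 13.44
  Practicals 90 × 0.34 = 30.6
  Reading responses 83 × 0.15 = 12.45
  Case studies 64 × 0.26 = 16.64
  Homework 76 × 0.11 = 8.36
Sum = 81.49
Extra credit: 81.49 + 2 = 83.49
83.49 is ≥ 82 and < 92 → B

B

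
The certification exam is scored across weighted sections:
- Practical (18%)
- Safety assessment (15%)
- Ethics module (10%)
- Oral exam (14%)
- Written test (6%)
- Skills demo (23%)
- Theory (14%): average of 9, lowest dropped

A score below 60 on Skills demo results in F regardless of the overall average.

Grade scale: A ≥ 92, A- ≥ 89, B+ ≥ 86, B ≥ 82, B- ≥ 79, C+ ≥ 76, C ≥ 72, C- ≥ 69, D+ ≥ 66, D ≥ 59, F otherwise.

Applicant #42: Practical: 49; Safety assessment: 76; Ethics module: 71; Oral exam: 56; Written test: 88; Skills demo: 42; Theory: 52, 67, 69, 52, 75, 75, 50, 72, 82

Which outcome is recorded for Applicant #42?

Theory: drop 50 → average of remaining 8 = 544/8 = 68
Skills demo score 42 < 60: minimum not met.
Weighted total:
  Practical 49 × 0.18 = 8.82
  Safety assessment 76 × 0.15 = 11.4
  Ethics module 71 × 0.1 = 7.1
  Oral exam 56 × 0.14 = 7.84
  Written test 88 × 0.06 = 5.28
  Skills demo 42 × 0.23 = 9.66
  Theory 68 × 0.14 = 9.52
Sum = 59.62
Because the Skills demo minimum was not met, the result is F.

F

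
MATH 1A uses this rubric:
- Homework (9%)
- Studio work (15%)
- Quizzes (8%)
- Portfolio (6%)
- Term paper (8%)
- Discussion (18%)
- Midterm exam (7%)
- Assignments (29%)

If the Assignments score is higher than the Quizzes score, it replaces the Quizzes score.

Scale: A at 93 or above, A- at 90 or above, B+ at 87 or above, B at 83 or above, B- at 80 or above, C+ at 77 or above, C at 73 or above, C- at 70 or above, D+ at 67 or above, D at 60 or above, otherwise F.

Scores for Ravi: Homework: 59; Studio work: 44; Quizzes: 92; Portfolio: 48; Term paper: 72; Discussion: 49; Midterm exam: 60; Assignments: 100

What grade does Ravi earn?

Assignments (100) > Quizzes (92), so Quizzes counts as 100.
Weighted total:
  Homework 59 × 0.09 = 5.31
  Studio work 44 × 0.15 = 6.6
  Quizzes 100 × 0.08 = 8
  Portfolio 48 × 0.06 = 2.88
  Term paper 72 × 0.08 = 5.76
  Discussion 49 × 0.18 = 8.82
  Midterm exam 60 × 0.07 = 4.2
  Assignments 100 × 0.29 = 29
Sum = 70.57
70.57 is ≥ 70 and < 73 → C-

C-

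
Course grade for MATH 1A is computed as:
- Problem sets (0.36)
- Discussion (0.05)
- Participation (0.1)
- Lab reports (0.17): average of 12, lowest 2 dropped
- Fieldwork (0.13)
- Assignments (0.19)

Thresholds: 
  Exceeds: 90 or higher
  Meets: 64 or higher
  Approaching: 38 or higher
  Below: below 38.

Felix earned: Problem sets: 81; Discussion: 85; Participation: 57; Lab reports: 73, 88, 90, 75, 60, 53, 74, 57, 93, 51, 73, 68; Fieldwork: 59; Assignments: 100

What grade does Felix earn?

Meets

Lab reports: drop 51, 53 → average of remaining 10 = 751/10 = 75.1
Weighted total:
  Problem sets 81 × 0.36 = 29.16
  Discussion 85 × 0.05 = 4.25
  Participation 57 × 0.1 = 5.7
  Lab reports 75.1 × 0.17 = 12.767
  Fieldwork 59 × 0.13 = 7.67
  Assignments 100 × 0.19 = 19
Sum = 78.547
78.547 is ≥ 64 and < 90 → Meets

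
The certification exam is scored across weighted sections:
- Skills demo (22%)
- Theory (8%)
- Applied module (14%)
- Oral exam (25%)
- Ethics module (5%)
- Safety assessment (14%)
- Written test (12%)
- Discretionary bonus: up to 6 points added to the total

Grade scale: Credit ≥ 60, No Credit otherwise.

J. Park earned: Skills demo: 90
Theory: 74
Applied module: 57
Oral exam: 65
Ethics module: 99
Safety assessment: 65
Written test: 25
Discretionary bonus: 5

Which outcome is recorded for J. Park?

Weighted total:
  Skills demo 90 × 0.22 = 19.8
  Theory 74 × 0.08 = 5.92
  Applied module 57 × 0.14 = 7.98
  Oral exam 65 × 0.25 = 16.25
  Ethics module 99 × 0.05 = 4.95
  Safety assessment 65 × 0.14 = 9.1
  Written test 25 × 0.12 = 3
Sum = 67
Discretionary bonus: 67 + 5 = 72
72 ≥ 60 → Credit

Credit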